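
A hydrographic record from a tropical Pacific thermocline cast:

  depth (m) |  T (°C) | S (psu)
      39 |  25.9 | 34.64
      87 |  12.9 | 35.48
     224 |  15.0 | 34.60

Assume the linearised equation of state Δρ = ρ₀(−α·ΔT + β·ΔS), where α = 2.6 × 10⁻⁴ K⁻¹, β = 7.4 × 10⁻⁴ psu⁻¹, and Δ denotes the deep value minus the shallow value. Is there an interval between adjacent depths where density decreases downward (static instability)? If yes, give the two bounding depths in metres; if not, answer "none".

Evaluate Δρ/ρ₀ = −αΔT + βΔS across each adjacent pair:
  39–87 m: −αΔT+βΔS = −(2.6 × 10⁻⁴)(-13.0)+(7.4 × 10⁻⁴)(+0.84) = 4.0 × 10⁻³ → stable
  87–224 m: −αΔT+βΔS = −(2.6 × 10⁻⁴)(+2.1)+(7.4 × 10⁻⁴)(-0.88) = -1.2 × 10⁻³ → UNSTABLE
The 87–224 m interval has Δρ < 0: lighter water underlies denser water.

87–224 m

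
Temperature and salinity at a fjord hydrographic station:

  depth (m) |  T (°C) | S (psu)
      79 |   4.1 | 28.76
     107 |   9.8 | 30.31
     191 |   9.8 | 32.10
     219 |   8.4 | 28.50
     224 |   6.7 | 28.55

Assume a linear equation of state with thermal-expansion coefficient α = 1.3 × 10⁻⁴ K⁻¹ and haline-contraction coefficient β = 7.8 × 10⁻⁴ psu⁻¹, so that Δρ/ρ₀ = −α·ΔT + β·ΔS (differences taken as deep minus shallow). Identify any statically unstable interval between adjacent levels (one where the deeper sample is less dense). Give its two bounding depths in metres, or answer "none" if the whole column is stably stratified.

Evaluate Δρ/ρ₀ = −αΔT + βΔS across each adjacent pair:
  79–107 m: −αΔT+βΔS = −(1.3 × 10⁻⁴)(+5.7)+(7.8 × 10⁻⁴)(+1.55) = 4.7 × 10⁻⁴ → stable
  107–191 m: −αΔT+βΔS = −(1.3 × 10⁻⁴)(+0.0)+(7.8 × 10⁻⁴)(+1.79) = 1.4 × 10⁻³ → stable
  191–219 m: −αΔT+βΔS = −(1.3 × 10⁻⁴)(-1.4)+(7.8 × 10⁻⁴)(-3.60) = -2.6 × 10⁻³ → UNSTABLE
  219–224 m: −αΔT+βΔS = −(1.3 × 10⁻⁴)(-1.7)+(7.8 × 10⁻⁴)(+0.05) = 2.6 × 10⁻⁴ → stable
The 191–219 m interval has Δρ < 0: lighter water underlies denser water.

191–219 m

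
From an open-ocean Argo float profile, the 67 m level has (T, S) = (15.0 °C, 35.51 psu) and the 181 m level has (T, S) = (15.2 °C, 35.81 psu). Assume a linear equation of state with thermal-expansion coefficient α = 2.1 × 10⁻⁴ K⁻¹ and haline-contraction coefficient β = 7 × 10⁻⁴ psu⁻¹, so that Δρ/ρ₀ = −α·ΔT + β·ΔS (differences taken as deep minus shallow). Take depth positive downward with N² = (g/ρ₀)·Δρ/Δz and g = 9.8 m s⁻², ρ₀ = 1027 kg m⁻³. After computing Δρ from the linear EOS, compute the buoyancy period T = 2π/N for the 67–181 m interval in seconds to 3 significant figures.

ΔT = +0.2 K, ΔS = +0.30 psu (deep − shallow).
Δρ/ρ₀ = −αΔT + βΔS = -4.20 × 10⁻⁵ + 2.10 × 10⁻⁴ = 1.68 × 10⁻⁴, so Δρ ≈ 0.1725 kg m⁻³.
N² = (g/ρ₀)·Δρ/Δz = g·(Δρ/ρ₀)/Δz = 9.8 × 1.68 × 10⁻⁴ / 114 = 1.4442 × 10⁻⁵ s⁻².
N = √(1.4442 × 10⁻⁵) = 3.8003 × 10⁻³ rad s⁻¹ → T = 2π/N = 1.6533 × 10³ s ≈ 1.65 × 10³ s.

1.65 × 10³ s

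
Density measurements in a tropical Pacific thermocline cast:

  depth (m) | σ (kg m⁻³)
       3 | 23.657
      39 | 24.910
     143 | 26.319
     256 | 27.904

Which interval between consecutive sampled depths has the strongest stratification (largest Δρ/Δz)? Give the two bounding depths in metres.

3–39 m

Compute the density gradient over each adjacent pair:
  3–39 m: Δρ/Δz = 1.253/36 = 0.035 kg m⁻⁴
  39–143 m: Δρ/Δz = 1.409/104 = 0.014 kg m⁻⁴
  143–256 m: Δρ/Δz = 1.585/113 = 0.014 kg m⁻⁴
The largest gradient is in the 3–39 m interval — the pycnocline.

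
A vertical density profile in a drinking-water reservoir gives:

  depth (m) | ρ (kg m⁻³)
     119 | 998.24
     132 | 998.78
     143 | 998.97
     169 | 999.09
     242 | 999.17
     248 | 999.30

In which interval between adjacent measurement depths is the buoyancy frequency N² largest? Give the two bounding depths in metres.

Compute the density gradient over each adjacent pair:
  119–132 m: Δρ/Δz = 0.54/13 = 0.042 kg m⁻⁴
  132–143 m: Δρ/Δz = 0.19/11 = 0.017 kg m⁻⁴
  143–169 m: Δρ/Δz = 0.12/26 = 4.6 × 10⁻³ kg m⁻⁴
  169–242 m: Δρ/Δz = 0.08/73 = 1.1 × 10⁻³ kg m⁻⁴
  242–248 m: Δρ/Δz = 0.13/6 = 0.022 kg m⁻⁴
The largest gradient is in the 119–132 m interval — the pycnocline.

119–132 m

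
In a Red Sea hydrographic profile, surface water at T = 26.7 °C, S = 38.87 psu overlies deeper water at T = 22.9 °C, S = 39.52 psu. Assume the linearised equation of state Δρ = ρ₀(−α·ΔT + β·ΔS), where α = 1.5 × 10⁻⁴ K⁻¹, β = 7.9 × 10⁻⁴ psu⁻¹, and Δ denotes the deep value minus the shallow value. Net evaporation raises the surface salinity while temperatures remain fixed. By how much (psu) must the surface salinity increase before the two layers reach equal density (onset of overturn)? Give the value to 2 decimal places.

1.37 psu

Neutral buoyancy requires −α(T_deep − T_surf) + β(S_deep − S_surf′) = 0.
S_surf′ = S_deep − (α/β)·ΔT = 39.52 − (1.5 × 10⁻⁴/7.9 × 10⁻⁴)·(-3.8) = 40.2415 psu.
Increase required: 40.2415 − 38.87 = 1.3715 psu.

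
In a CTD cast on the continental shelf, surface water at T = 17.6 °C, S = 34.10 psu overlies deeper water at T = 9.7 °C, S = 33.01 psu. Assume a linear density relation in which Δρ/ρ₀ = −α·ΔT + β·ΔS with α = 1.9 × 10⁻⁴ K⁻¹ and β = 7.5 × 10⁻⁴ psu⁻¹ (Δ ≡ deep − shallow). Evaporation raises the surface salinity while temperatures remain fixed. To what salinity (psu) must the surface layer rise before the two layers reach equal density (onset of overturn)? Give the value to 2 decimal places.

35.01 psu

Neutral buoyancy requires −α(T_deep − T_surf) + β(S_deep − S_surf′) = 0.
S_surf′ = S_deep − (α/β)·ΔT = 33.01 − (1.9 × 10⁻⁴/7.5 × 10⁻⁴)·(-7.9) = 35.0113 psu.
Increase required: 35.0113 − 34.10 = 0.9113 psu.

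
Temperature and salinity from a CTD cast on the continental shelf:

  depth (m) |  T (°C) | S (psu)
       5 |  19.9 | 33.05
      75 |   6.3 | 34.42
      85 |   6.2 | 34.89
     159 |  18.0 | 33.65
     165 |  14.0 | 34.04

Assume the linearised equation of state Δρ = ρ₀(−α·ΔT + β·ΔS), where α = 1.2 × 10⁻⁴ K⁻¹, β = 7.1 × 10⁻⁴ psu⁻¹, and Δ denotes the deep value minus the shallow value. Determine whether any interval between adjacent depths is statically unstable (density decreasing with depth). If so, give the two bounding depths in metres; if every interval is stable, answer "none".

85–159 m

Evaluate Δρ/ρ₀ = −αΔT + βΔS across each adjacent pair:
  5–75 m: −αΔT+βΔS = −(1.2 × 10⁻⁴)(-13.6)+(7.1 × 10⁻⁴)(+1.37) = 2.6 × 10⁻³ → stable
  75–85 m: −αΔT+βΔS = −(1.2 × 10⁻⁴)(-0.1)+(7.1 × 10⁻⁴)(+0.47) = 3.5 × 10⁻⁴ → stable
  85–159 m: −αΔT+βΔS = −(1.2 × 10⁻⁴)(+11.8)+(7.1 × 10⁻⁴)(-1.24) = -2.3 × 10⁻³ → UNSTABLE
  159–165 m: −αΔT+βΔS = −(1.2 × 10⁻⁴)(-4.0)+(7.1 × 10⁻⁴)(+0.39) = 7.6 × 10⁻⁴ → stable
The 85–159 m interval has Δρ < 0: lighter water underlies denser water.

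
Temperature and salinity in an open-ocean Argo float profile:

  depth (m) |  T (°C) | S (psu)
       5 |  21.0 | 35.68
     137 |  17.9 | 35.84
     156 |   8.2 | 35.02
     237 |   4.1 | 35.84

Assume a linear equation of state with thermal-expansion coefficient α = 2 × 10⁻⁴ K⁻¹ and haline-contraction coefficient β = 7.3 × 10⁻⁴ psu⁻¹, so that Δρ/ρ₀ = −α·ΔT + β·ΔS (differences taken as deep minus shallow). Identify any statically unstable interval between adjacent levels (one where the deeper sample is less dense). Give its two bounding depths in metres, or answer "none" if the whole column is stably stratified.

Evaluate Δρ/ρ₀ = −αΔT + βΔS across each adjacent pair:
  5–137 m: −αΔT+βΔS = −(2 × 10⁻⁴)(-3.1)+(7.3 × 10⁻⁴)(+0.16) = 7.4 × 10⁻⁴ → stable
  137–156 m: −αΔT+βΔS = −(2 × 10⁻⁴)(-9.7)+(7.3 × 10⁻⁴)(-0.82) = 1.3 × 10⁻³ → stable
  156–237 m: −αΔT+βΔS = −(2 × 10⁻⁴)(-4.1)+(7.3 × 10⁻⁴)(+0.82) = 1.4 × 10⁻³ → stable
Every interval has Δρ > 0: the column is stably stratified throughout.

none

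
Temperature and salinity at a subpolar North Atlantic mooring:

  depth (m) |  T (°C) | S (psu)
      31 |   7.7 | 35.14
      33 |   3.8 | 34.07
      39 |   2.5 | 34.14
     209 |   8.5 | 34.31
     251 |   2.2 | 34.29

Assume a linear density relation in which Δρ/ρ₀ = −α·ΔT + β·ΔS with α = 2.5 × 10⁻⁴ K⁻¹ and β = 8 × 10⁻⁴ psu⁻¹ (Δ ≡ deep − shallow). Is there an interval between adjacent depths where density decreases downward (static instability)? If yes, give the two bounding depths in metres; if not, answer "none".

Evaluate Δρ/ρ₀ = −αΔT + βΔS across each adjacent pair:
  31–33 m: −αΔT+βΔS = −(2.5 × 10⁻⁴)(-3.9)+(8 × 10⁻⁴)(-1.07) = 1.2 × 10⁻⁴ → stable
  33–39 m: −αΔT+βΔS = −(2.5 × 10⁻⁴)(-1.3)+(8 × 10⁻⁴)(+0.07) = 3.8 × 10⁻⁴ → stable
  39–209 m: −αΔT+βΔS = −(2.5 × 10⁻⁴)(+6.0)+(8 × 10⁻⁴)(+0.17) = -1.4 × 10⁻³ → UNSTABLE
  209–251 m: −αΔT+βΔS = −(2.5 × 10⁻⁴)(-6.3)+(8 × 10⁻⁴)(-0.02) = 1.6 × 10⁻³ → stable
The 39–209 m interval has Δρ < 0: lighter water underlies denser water.

39–209 m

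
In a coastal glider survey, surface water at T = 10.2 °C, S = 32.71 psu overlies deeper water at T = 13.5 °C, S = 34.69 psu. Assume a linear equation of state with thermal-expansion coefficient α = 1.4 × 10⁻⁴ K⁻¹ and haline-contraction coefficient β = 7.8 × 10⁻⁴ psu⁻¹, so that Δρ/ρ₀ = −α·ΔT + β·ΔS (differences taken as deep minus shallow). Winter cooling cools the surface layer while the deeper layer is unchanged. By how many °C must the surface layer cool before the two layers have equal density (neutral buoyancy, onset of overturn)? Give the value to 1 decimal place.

Neutral buoyancy requires Δρ = 0, i.e. −α(T_deep − T_surf′) + β(S_deep − S_surf) = 0.
T_surf′ = T_deep − (β/α)·ΔS = 13.5 − (7.8 × 10⁻⁴/1.4 × 10⁻⁴)·(+1.98) = 2.469 °C.
Cooling required: 10.2 − (2.469) = 7.731 °C.

7.7 °C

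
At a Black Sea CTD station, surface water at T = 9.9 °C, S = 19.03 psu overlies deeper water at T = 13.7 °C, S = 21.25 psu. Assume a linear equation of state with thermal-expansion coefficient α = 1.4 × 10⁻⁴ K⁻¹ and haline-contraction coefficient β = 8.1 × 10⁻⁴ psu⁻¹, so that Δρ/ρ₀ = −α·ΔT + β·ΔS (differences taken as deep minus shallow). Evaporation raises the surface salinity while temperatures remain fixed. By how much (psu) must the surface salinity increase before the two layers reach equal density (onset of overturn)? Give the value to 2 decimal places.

Neutral buoyancy requires −α(T_deep − T_surf) + β(S_deep − S_surf′) = 0.
S_surf′ = S_deep − (α/β)·ΔT = 21.25 − (1.4 × 10⁻⁴/8.1 × 10⁻⁴)·(+3.8) = 20.5932 psu.
Increase required: 20.5932 − 19.03 = 1.5632 psu.

1.56 psu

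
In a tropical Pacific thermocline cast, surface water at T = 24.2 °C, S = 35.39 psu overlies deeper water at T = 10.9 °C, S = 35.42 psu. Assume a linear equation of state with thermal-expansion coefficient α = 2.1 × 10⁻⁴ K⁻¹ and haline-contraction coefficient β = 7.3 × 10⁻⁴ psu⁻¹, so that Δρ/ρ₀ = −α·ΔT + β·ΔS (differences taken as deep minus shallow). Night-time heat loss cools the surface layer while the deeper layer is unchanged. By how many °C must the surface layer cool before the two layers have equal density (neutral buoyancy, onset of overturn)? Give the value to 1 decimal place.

Neutral buoyancy requires Δρ = 0, i.e. −α(T_deep − T_surf′) + β(S_deep − S_surf) = 0.
T_surf′ = T_deep − (β/α)·ΔS = 10.9 − (7.3 × 10⁻⁴/2.1 × 10⁻⁴)·(+0.03) = 10.796 °C.
Cooling required: 24.2 − (10.796) = 13.404 °C.

13.4 °C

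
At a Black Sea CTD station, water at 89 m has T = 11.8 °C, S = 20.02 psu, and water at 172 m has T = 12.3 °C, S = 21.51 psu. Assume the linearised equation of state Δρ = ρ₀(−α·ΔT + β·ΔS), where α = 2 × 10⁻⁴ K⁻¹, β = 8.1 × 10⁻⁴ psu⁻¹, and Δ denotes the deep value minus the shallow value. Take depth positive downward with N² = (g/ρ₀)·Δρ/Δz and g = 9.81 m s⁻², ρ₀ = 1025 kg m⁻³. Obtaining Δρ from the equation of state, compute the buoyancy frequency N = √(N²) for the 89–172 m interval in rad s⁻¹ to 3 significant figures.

ΔT = +0.5 K, ΔS = +1.49 psu (deep − shallow).
Δρ/ρ₀ = −αΔT + βΔS = -1.00 × 10⁻⁴ + 1.2069 × 10⁻³ = 1.1069 × 10⁻³, so Δρ ≈ 1.135 kg m⁻³.
N² = (g/ρ₀)·Δρ/Δz = g·(Δρ/ρ₀)/Δz = 9.81 × 1.1069 × 10⁻³ / 83 = 1.3083 × 10⁻⁴ s⁻².
N = √(1.3083 × 10⁻⁴) = 0.011438 rad s⁻¹ ≈ 0.0114 rad s⁻¹.

0.0114 rad s⁻¹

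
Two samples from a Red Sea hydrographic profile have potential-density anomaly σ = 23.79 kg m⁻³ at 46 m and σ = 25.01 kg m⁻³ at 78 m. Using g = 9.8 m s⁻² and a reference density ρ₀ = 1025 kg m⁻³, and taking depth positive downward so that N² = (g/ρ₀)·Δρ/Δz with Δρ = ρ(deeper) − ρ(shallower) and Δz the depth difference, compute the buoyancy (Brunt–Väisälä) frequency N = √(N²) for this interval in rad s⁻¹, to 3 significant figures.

Δρ = 1025.01 − 1023.79 = 1.22 kg m⁻³ over Δz = 78 − 46 = 32 m.
N² = (9.8/1025) × (1.22/32) = 3.6451 × 10⁻⁴ s⁻².
N = √(3.6451 × 10⁻⁴) = 0.019092 rad s⁻¹ ≈ 0.0191 rad s⁻¹.

0.0191 rad s⁻¹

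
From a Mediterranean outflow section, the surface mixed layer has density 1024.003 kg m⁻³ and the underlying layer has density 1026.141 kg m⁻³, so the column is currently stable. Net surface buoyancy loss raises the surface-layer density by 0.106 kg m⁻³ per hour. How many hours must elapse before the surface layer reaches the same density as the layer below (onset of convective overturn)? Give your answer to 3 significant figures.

Density deficit of the surface layer: 1026.141 − 1024.003 = 2.138 kg m⁻³.
Required change = 2.138 / 0.106 = 20.2 hours.

20.2 hours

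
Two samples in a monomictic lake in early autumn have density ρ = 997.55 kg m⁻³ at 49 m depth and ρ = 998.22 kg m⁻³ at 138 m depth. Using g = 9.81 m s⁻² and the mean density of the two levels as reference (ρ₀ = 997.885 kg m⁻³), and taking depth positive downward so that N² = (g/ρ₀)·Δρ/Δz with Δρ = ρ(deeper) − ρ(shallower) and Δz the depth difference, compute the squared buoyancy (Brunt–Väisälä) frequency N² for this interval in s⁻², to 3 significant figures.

7.40 × 10⁻⁵ s⁻²

Δρ = 998.22 − 997.55 = 0.67 kg m⁻³ over Δz = 138 − 49 = 89 m.
N² = (9.81/997.885) × (0.67/89) = 7.4007 × 10⁻⁵ s⁻² ≈ 7.40 × 10⁻⁵ s⁻².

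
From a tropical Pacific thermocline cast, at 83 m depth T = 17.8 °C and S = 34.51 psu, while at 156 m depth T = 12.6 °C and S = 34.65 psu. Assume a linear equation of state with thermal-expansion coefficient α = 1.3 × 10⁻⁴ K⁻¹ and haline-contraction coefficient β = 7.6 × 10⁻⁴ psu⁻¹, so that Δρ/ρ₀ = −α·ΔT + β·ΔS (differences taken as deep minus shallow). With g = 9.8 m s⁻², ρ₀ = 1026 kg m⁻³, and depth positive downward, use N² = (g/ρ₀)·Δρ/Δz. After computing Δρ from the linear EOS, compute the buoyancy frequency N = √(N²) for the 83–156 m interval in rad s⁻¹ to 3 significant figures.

0.0102 rad s⁻¹

ΔT = -5.2 K, ΔS = +0.14 psu (deep − shallow).
Δρ/ρ₀ = −αΔT + βΔS = 6.76 × 10⁻⁴ + 1.064 × 10⁻⁴ = 7.824 × 10⁻⁴, so Δρ ≈ 0.8027 kg m⁻³.
N² = (g/ρ₀)·Δρ/Δz = g·(Δρ/ρ₀)/Δz = 9.8 × 7.824 × 10⁻⁴ / 73 = 1.0503 × 10⁻⁴ s⁻².
N = √(1.0503 × 10⁻⁴) = 0.010248 rad s⁻¹ ≈ 0.0102 rad s⁻¹.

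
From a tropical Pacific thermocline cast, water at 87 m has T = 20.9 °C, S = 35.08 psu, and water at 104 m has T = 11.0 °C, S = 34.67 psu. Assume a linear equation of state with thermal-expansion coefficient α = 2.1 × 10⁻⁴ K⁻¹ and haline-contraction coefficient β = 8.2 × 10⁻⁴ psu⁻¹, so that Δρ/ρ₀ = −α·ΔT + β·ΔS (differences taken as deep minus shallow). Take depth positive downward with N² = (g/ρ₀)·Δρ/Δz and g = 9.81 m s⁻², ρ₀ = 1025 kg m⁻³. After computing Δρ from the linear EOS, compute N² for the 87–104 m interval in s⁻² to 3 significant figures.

ΔT = -9.9 K, ΔS = -0.41 psu (deep − shallow).
Δρ/ρ₀ = −αΔT + βΔS = 2.079 × 10⁻³ − 3.362 × 10⁻⁴ = 1.7428 × 10⁻³, so Δρ ≈ 1.786 kg m⁻³.
N² = (g/ρ₀)·Δρ/Δz = g·(Δρ/ρ₀)/Δz = 9.81 × 1.7428 × 10⁻³ / 17 = 1.0057 × 10⁻³ s⁻² ≈ 1.01 × 10⁻³ s⁻².

1.01 × 10⁻³ s⁻²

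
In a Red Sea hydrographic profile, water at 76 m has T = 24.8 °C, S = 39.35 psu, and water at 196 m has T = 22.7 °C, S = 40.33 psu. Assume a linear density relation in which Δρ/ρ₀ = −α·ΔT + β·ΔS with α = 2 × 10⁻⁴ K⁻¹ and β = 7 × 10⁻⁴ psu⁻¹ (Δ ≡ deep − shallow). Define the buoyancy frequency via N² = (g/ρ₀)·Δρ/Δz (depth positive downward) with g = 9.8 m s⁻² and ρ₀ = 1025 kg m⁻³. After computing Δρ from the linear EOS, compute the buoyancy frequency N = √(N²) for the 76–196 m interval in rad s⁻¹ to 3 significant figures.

ΔT = -2.1 K, ΔS = +0.98 psu (deep − shallow).
Δρ/ρ₀ = −αΔT + βΔS = 4.20 × 10⁻⁴ + 6.86 × 10⁻⁴ = 1.106 × 10⁻³, so Δρ ≈ 1.134 kg m⁻³.
N² = (g/ρ₀)·Δρ/Δz = g·(Δρ/ρ₀)/Δz = 9.8 × 1.106 × 10⁻³ / 120 = 9.0323 × 10⁻⁵ s⁻².
N = √(9.0323 × 10⁻⁵) = 9.5038 × 10⁻³ rad s⁻¹ ≈ 9.50 × 10⁻³ rad s⁻¹.

9.50 × 10⁻³ rad s⁻¹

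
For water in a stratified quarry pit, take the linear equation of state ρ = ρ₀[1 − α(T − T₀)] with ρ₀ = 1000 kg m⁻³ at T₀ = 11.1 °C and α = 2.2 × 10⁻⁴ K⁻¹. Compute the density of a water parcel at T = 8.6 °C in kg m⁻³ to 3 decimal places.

T − T₀ = -2.5 K.
Bracket = 1 − α·(-2.5) = 1 + (5.50 × 10⁻⁴) = 1.0005500.
ρ = 1000 × 1.0005500 = 1000.550 kg m⁻³.

1000.550 kg m⁻³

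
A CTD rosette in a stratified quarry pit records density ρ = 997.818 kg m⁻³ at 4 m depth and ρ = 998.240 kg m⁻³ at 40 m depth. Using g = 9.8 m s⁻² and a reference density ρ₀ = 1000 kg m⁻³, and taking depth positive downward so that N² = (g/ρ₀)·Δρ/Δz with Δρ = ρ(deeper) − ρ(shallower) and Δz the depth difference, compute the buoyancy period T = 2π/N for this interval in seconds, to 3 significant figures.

Δρ = 998.240 − 997.818 = 0.422 kg m⁻³ over Δz = 40 − 4 = 36 m.
N² = (9.8/1000) × (0.422/36) = 1.1488 × 10⁻⁴ s⁻².
N = √(1.1488 × 10⁻⁴) = 0.010718 rad s⁻¹, so T = 2π/N = 586.23 s ≈ 586 s.

586 s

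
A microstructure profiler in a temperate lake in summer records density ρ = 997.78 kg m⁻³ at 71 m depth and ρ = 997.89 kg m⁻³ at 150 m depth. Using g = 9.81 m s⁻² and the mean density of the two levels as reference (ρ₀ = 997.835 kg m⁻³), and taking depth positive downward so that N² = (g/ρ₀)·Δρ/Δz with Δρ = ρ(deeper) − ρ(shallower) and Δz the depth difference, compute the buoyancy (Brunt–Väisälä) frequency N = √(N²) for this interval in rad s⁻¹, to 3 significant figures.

Δρ = 997.89 − 997.78 = 0.11 kg m⁻³ over Δz = 150 − 71 = 79 m.
N² = (9.81/997.835) × (0.11/79) = 1.3689 × 10⁻⁵ s⁻².
N = √(1.3689 × 10⁻⁵) = 3.6999 × 10⁻³ rad s⁻¹ ≈ 3.70 × 10⁻³ rad s⁻¹.
A positive N² confirms static stability across the interval.

3.70 × 10⁻³ rad s⁻¹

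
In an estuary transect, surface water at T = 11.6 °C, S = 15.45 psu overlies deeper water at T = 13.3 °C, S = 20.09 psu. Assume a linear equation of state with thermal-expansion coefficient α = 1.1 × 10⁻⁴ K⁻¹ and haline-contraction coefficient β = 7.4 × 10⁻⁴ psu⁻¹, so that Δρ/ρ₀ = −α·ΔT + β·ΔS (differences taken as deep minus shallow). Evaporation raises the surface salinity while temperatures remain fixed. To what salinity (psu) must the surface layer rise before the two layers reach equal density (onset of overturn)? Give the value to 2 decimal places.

19.84 psu

Neutral buoyancy requires −α(T_deep − T_surf) + β(S_deep − S_surf′) = 0.
S_surf′ = S_deep − (α/β)·ΔT = 20.09 − (1.1 × 10⁻⁴/7.4 × 10⁻⁴)·(+1.7) = 19.8373 psu.
Increase required: 19.8373 − 15.45 = 4.3873 psu.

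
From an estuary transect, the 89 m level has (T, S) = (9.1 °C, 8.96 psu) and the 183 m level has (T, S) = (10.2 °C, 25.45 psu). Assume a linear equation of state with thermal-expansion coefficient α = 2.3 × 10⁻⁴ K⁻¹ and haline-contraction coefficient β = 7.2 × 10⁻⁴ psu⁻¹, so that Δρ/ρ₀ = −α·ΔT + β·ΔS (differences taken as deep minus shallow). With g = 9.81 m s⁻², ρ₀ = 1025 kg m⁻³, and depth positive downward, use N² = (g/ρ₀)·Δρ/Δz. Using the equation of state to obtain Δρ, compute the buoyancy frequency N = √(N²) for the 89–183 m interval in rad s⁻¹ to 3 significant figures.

ΔT = +1.1 K, ΔS = +16.49 psu (deep − shallow).
Δρ/ρ₀ = −αΔT + βΔS = -2.53 × 10⁻⁴ + 0.0118728 = 0.0116198, so Δρ ≈ 11.91 kg m⁻³.
N² = (g/ρ₀)·Δρ/Δz = g·(Δρ/ρ₀)/Δz = 9.81 × 0.0116198 / 94 = 1.2127 × 10⁻³ s⁻².
N = √(1.2127 × 10⁻³) = 0.034824 rad s⁻¹ ≈ 0.0348 rad s⁻¹.

0.0348 rad s⁻¹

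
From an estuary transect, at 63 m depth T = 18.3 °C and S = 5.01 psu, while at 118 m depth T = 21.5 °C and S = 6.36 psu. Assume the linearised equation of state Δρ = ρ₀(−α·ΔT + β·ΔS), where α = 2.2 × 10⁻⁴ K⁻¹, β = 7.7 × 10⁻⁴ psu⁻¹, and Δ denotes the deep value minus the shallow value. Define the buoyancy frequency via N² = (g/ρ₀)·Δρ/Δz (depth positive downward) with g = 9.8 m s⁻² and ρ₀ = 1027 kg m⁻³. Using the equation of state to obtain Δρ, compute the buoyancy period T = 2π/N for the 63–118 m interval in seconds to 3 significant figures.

ΔT = +3.2 K, ΔS = +1.35 psu (deep − shallow).
Δρ/ρ₀ = −αΔT + βΔS = -7.04 × 10⁻⁴ + 1.0395 × 10⁻³ = 3.355 × 10⁻⁴, so Δρ ≈ 0.3446 kg m⁻³.
N² = (g/ρ₀)·Δρ/Δz = g·(Δρ/ρ₀)/Δz = 9.8 × 3.355 × 10⁻⁴ / 55 = 5.9780 × 10⁻⁵ s⁻².
N = √(5.9780 × 10⁻⁵) = 7.7318 × 10⁻³ rad s⁻¹ → T = 2π/N = 812.64 s ≈ 813 s.

813 s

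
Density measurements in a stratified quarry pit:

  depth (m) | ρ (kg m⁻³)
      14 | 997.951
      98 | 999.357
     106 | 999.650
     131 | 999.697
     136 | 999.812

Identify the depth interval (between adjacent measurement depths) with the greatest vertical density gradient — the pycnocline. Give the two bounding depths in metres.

98–106 m

Compute the density gradient over each adjacent pair:
  14–98 m: Δρ/Δz = 1.406/84 = 0.017 kg m⁻⁴
  98–106 m: Δρ/Δz = 0.293/8 = 0.037 kg m⁻⁴
  106–131 m: Δρ/Δz = 0.047/25 = 1.9 × 10⁻³ kg m⁻⁴
  131–136 m: Δρ/Δz = 0.115/5 = 0.023 kg m⁻⁴
The largest gradient is in the 98–106 m interval — the pycnocline.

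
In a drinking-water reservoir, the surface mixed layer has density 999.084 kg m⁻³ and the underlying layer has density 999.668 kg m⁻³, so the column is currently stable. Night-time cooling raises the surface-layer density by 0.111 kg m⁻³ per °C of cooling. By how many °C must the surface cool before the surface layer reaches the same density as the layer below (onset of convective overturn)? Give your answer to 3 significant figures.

Density deficit of the surface layer: 999.668 − 999.084 = 0.584 kg m⁻³.
Required change = 0.584 / 0.111 = 5.26 °C.

5.26 °C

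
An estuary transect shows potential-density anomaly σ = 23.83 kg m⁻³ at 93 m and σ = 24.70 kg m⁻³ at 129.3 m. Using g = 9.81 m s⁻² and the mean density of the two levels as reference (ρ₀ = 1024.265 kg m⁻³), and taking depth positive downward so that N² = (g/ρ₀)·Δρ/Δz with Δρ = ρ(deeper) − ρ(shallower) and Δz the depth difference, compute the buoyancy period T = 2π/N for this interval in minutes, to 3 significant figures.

Δρ = 1024.70 − 1023.83 = 0.87 kg m⁻³ over Δz = 129.3 − 93 = 36.3 m.
N² = (9.81/1024.265) × (0.87/36.3) = 2.2955 × 10⁻⁴ s⁻².
N = √(2.2955 × 10⁻⁴) = 0.015151 rad s⁻¹, so T = 2π/N = 414.70 s = 6.9117 min ≈ 6.91 min.

6.91 min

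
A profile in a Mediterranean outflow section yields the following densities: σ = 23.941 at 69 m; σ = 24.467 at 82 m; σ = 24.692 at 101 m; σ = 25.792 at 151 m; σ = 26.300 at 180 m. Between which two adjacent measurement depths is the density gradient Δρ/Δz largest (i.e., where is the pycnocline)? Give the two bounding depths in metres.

69–82 m

Compute the density gradient over each adjacent pair:
  69–82 m: Δρ/Δz = 0.526/13 = 0.040 kg m⁻⁴
  82–101 m: Δρ/Δz = 0.225/19 = 0.012 kg m⁻⁴
  101–151 m: Δρ/Δz = 1.100/50 = 0.022 kg m⁻⁴
  151–180 m: Δρ/Δz = 0.508/29 = 0.018 kg m⁻⁴
The largest gradient is in the 69–82 m interval — the pycnocline.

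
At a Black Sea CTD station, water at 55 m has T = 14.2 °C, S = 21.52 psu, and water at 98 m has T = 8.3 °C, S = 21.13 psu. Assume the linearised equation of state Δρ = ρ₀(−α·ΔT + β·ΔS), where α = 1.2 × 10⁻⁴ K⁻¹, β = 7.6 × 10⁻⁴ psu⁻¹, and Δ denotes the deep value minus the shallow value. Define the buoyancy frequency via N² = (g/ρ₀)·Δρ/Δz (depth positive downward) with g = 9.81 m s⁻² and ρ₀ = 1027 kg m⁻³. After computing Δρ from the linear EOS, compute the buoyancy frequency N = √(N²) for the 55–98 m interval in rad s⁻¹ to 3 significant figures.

9.69 × 10⁻³ rad s⁻¹

ΔT = -5.9 K, ΔS = -0.39 psu (deep − shallow).
Δρ/ρ₀ = −αΔT + βΔS = 7.08 × 10⁻⁴ − 2.964 × 10⁻⁴ = 4.116 × 10⁻⁴, so Δρ ≈ 0.4227 kg m⁻³.
N² = (g/ρ₀)·Δρ/Δz = g·(Δρ/ρ₀)/Δz = 9.81 × 4.116 × 10⁻⁴ / 43 = 9.3902 × 10⁻⁵ s⁻².
N = √(9.3902 × 10⁻⁵) = 9.6903 × 10⁻³ rad s⁻¹ ≈ 9.69 × 10⁻³ rad s⁻¹.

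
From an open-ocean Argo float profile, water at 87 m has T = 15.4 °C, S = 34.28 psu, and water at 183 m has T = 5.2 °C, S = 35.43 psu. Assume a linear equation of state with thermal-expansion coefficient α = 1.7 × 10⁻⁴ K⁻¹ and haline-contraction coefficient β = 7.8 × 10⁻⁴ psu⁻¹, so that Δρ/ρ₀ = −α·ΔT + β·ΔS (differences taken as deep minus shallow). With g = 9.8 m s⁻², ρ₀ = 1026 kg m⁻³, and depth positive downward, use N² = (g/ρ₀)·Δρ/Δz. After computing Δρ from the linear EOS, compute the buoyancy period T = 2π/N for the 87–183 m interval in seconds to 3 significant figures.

383 s

ΔT = -10.2 K, ΔS = +1.15 psu (deep − shallow).
Δρ/ρ₀ = −αΔT + βΔS = 1.734 × 10⁻³ + 8.97 × 10⁻⁴ = 2.631 × 10⁻³, so Δρ ≈ 2.699 kg m⁻³.
N² = (g/ρ₀)·Δρ/Δz = g·(Δρ/ρ₀)/Δz = 9.8 × 2.631 × 10⁻³ / 96 = 2.6858 × 10⁻⁴ s⁻².
N = √(2.6858 × 10⁻⁴) = 0.016388 rad s⁻¹ → T = 2π/N = 383.40 s ≈ 383 s.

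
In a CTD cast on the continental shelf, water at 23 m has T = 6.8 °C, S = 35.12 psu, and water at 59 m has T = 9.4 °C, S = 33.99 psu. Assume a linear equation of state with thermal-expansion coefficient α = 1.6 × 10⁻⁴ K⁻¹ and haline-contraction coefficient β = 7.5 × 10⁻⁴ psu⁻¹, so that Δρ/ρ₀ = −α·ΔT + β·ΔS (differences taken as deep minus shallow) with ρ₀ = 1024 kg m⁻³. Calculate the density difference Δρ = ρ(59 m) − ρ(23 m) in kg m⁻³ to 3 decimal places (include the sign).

ΔT = +2.6 K, ΔS = -1.13 psu (deep − shallow).
Δρ/ρ₀ = −(1.6 × 10⁻⁴)(+2.6) + (7.5 × 10⁻⁴)(-1.13) = -1.2635 × 10⁻³.
Δρ = 1024 × (-1.2635 × 10⁻³) = -1.294 kg m⁻³.
Negative Δρ: lighter below, statically unstable.

-1.294 kg m⁻³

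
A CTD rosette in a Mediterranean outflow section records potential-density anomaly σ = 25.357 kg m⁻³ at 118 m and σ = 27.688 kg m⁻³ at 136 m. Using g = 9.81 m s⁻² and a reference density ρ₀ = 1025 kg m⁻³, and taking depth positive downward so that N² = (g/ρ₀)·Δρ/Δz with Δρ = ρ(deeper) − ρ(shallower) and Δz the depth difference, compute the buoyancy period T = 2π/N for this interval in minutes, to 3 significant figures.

2.97 min

Δρ = 1027.688 − 1025.357 = 2.331 kg m⁻³ over Δz = 136 − 118 = 18 m.
N² = (9.81/1025) × (2.331/18) = 1.2394 × 10⁻³ s⁻².
N = √(1.2394 × 10⁻³) = 0.035205 rad s⁻¹, so T = 2π/N = 178.47 s = 2.9745 min ≈ 2.97 min.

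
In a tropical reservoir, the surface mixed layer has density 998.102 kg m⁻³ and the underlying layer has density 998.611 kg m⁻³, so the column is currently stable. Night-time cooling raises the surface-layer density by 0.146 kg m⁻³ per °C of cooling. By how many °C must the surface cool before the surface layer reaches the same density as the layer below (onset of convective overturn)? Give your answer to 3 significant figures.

Density deficit of the surface layer: 998.611 − 998.102 = 0.509 kg m⁻³.
Required change = 0.509 / 0.146 = 3.49 °C.

3.49 °C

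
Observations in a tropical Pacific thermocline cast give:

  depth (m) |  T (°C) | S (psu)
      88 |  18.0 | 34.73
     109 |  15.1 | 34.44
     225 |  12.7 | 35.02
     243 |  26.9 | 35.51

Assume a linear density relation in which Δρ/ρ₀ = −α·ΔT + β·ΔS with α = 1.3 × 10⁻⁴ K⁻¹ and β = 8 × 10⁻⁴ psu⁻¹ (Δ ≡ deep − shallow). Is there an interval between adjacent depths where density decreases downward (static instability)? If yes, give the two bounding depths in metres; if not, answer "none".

Evaluate Δρ/ρ₀ = −αΔT + βΔS across each adjacent pair:
  88–109 m: −αΔT+βΔS = −(1.3 × 10⁻⁴)(-2.9)+(8 × 10⁻⁴)(-0.29) = 1.4 × 10⁻⁴ → stable
  109–225 m: −αΔT+βΔS = −(1.3 × 10⁻⁴)(-2.4)+(8 × 10⁻⁴)(+0.58) = 7.8 × 10⁻⁴ → stable
  225–243 m: −αΔT+βΔS = −(1.3 × 10⁻⁴)(+14.2)+(8 × 10⁻⁴)(+0.49) = -1.5 × 10⁻³ → UNSTABLE
The 225–243 m interval has Δρ < 0: lighter water underlies denser water.

225–243 m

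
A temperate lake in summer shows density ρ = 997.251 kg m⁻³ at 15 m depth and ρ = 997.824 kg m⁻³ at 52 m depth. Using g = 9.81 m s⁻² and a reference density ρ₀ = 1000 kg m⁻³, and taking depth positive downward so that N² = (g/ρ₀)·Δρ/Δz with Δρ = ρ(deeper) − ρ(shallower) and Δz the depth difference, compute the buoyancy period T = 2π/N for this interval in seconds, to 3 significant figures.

510 s

Δρ = 997.824 − 997.251 = 0.573 kg m⁻³ over Δz = 52 − 15 = 37 m.
N² = (9.81/1000) × (0.573/37) = 1.5192 × 10⁻⁴ s⁻².
N = √(1.5192 × 10⁻⁴) = 0.012326 rad s⁻¹, so T = 2π/N = 509.75 s ≈ 510 s.
A positive N² confirms static stability across the interval.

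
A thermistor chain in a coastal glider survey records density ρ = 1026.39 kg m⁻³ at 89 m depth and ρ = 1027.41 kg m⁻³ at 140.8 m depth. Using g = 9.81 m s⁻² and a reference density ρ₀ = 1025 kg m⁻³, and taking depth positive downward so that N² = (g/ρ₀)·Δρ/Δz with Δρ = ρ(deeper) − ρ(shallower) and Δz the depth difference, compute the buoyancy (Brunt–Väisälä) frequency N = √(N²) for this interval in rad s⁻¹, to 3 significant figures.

Δρ = 1027.41 − 1026.39 = 1.02 kg m⁻³ over Δz = 140.8 − 89 = 51.8 m.
N² = (9.81/1025) × (1.02/51.8) = 1.8846 × 10⁻⁴ s⁻².
N = √(1.8846 × 10⁻⁴) = 0.013728 rad s⁻¹ ≈ 0.0137 rad s⁻¹.

0.0137 rad s⁻¹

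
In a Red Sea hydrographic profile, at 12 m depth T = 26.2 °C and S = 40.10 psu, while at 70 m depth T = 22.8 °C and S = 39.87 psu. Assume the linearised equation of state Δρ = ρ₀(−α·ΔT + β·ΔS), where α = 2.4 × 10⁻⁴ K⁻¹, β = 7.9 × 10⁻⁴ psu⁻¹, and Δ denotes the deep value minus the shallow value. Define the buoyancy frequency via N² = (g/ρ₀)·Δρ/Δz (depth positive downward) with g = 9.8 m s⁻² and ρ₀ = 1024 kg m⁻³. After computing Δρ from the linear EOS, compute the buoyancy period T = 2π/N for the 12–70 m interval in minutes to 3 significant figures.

ΔT = -3.4 K, ΔS = -0.23 psu (deep − shallow).
Δρ/ρ₀ = −αΔT + βΔS = 8.16 × 10⁻⁴ − 1.817 × 10⁻⁴ = 6.343 × 10⁻⁴, so Δρ ≈ 0.6495 kg m⁻³.
N² = (g/ρ₀)·Δρ/Δz = g·(Δρ/ρ₀)/Δz = 9.8 × 6.343 × 10⁻⁴ / 58 = 1.0717 × 10⁻⁴ s⁻².
N = √(1.0717 × 10⁻⁴) = 0.010352 rad s⁻¹ → T = 2π/N = 606.95 s = 10.116 min ≈ 10.1 min.

10.1 min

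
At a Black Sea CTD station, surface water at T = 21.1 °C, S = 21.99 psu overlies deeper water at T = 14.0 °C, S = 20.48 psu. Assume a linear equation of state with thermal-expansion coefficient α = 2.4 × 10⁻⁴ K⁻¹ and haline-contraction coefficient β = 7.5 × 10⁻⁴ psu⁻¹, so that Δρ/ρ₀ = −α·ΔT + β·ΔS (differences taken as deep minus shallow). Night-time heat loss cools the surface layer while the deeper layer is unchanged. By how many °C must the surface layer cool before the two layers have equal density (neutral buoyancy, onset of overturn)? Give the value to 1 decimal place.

2.4 °C

Neutral buoyancy requires Δρ = 0, i.e. −α(T_deep − T_surf′) + β(S_deep − S_surf) = 0.
T_surf′ = T_deep − (β/α)·ΔS = 14.0 − (7.5 × 10⁻⁴/2.4 × 10⁻⁴)·(-1.51) = 18.719 °C.
Cooling required: 21.1 − (18.719) = 2.381 °C.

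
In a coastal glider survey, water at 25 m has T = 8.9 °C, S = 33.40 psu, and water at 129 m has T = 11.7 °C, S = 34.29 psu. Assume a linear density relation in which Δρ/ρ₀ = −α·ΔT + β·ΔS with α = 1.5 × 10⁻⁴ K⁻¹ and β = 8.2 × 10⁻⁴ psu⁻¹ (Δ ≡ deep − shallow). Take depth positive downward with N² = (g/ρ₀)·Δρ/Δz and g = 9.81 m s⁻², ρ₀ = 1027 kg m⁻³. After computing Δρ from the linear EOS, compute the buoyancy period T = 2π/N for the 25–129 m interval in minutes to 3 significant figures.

ΔT = +2.8 K, ΔS = +0.89 psu (deep − shallow).
Δρ/ρ₀ = −αΔT + βΔS = -4.20 × 10⁻⁴ + 7.298 × 10⁻⁴ = 3.098 × 10⁻⁴, so Δρ ≈ 0.3182 kg m⁻³.
N² = (g/ρ₀)·Δρ/Δz = g·(Δρ/ρ₀)/Δz = 9.81 × 3.098 × 10⁻⁴ / 104 = 2.9222 × 10⁻⁵ s⁻².
N = √(2.9222 × 10⁻⁵) = 5.4057 × 10⁻³ rad s⁻¹ → T = 2π/N = 1.1623 × 10³ s = 19.372 min ≈ 19.4 min.

19.4 min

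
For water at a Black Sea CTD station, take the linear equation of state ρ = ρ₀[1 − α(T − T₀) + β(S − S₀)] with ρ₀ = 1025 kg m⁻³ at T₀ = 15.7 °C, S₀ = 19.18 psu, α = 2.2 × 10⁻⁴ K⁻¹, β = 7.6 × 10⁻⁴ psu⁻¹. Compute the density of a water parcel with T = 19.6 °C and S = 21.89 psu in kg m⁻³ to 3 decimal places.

T − T₀ = +3.9 K, S − S₀ = +2.71 psu.
Bracket = 1 − α·(+3.9) + β·(+2.71) = 1 + (1.2016 × 10⁻³) = 1.0012016.
ρ = 1025 × 1.0012016 = 1026.232 kg m⁻³.

1026.232 kg m⁻³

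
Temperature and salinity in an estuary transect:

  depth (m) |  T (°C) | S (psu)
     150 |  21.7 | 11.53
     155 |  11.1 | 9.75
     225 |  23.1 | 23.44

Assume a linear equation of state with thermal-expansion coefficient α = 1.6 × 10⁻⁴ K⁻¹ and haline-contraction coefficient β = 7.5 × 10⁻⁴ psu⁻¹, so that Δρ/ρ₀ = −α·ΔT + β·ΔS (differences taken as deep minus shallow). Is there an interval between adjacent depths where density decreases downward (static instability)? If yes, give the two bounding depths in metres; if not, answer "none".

Evaluate Δρ/ρ₀ = −αΔT + βΔS across each adjacent pair:
  150–155 m: −αΔT+βΔS = −(1.6 × 10⁻⁴)(-10.6)+(7.5 × 10⁻⁴)(-1.78) = 3.6 × 10⁻⁴ → stable
  155–225 m: −αΔT+βΔS = −(1.6 × 10⁻⁴)(+12.0)+(7.5 × 10⁻⁴)(+13.69) = 8.3 × 10⁻³ → stable
Every interval has Δρ > 0: the column is stably stratified throughout.

none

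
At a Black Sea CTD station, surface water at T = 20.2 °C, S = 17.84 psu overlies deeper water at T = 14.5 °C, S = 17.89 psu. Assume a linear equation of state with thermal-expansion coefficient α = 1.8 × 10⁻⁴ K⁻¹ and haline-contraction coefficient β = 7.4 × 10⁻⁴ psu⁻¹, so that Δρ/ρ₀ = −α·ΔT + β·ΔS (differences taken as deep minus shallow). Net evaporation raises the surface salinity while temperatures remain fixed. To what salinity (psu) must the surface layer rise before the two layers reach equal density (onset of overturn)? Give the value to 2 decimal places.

Neutral buoyancy requires −α(T_deep − T_surf) + β(S_deep − S_surf′) = 0.
S_surf′ = S_deep − (α/β)·ΔT = 17.89 − (1.8 × 10⁻⁴/7.4 × 10⁻⁴)·(-5.7) = 19.2765 psu.
Increase required: 19.2765 − 17.84 = 1.4365 psu.

19.28 psu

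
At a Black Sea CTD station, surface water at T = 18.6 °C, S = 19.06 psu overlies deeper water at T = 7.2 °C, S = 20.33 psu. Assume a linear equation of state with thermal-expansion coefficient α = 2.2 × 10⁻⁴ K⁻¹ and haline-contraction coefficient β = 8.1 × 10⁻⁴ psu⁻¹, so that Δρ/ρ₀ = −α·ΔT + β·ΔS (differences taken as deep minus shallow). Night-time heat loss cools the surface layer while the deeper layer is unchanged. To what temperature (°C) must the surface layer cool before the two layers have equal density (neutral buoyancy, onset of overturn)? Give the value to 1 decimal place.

2.5 °C

Neutral buoyancy requires Δρ = 0, i.e. −α(T_deep − T_surf′) + β(S_deep − S_surf) = 0.
T_surf′ = T_deep − (β/α)·ΔS = 7.2 − (8.1 × 10⁻⁴/2.2 × 10⁻⁴)·(+1.27) = 2.524 °C.
Cooling required: 18.6 − (2.524) = 16.076 °C.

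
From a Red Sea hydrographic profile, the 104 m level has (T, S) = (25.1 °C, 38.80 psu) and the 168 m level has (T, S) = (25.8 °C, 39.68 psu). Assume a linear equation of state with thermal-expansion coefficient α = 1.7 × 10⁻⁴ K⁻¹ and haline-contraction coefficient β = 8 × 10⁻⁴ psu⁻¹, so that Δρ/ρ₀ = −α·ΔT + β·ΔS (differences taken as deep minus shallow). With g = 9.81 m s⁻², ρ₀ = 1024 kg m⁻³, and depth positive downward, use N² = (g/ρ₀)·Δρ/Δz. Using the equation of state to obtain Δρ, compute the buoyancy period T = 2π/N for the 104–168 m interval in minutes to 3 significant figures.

11.1 min

ΔT = +0.7 K, ΔS = +0.88 psu (deep − shallow).
Δρ/ρ₀ = −αΔT + βΔS = -1.19 × 10⁻⁴ + 7.04 × 10⁻⁴ = 5.85 × 10⁻⁴, so Δρ ≈ 0.5990 kg m⁻³.
N² = (g/ρ₀)·Δρ/Δz = g·(Δρ/ρ₀)/Δz = 9.81 × 5.85 × 10⁻⁴ / 64 = 8.9670 × 10⁻⁵ s⁻².
N = √(8.9670 × 10⁻⁵) = 9.4694 × 10⁻³ rad s⁻¹ → T = 2π/N = 663.53 s = 11.059 min ≈ 11.1 min.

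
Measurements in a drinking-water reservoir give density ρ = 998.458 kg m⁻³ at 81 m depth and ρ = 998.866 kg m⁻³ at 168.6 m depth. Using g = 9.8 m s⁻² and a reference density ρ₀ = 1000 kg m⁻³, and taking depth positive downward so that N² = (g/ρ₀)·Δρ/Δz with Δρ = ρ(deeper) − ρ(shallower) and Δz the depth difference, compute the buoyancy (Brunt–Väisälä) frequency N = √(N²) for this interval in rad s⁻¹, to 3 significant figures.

Δρ = 998.866 − 998.458 = 0.408 kg m⁻³ over Δz = 168.6 − 81 = 87.6 m.
N² = (9.8/1000) × (0.408/87.6) = 4.5644 × 10⁻⁵ s⁻².
N = √(4.5644 × 10⁻⁵) = 6.7560 × 10⁻³ rad s⁻¹ ≈ 6.76 × 10⁻³ rad s⁻¹.

6.76 × 10⁻³ rad s⁻¹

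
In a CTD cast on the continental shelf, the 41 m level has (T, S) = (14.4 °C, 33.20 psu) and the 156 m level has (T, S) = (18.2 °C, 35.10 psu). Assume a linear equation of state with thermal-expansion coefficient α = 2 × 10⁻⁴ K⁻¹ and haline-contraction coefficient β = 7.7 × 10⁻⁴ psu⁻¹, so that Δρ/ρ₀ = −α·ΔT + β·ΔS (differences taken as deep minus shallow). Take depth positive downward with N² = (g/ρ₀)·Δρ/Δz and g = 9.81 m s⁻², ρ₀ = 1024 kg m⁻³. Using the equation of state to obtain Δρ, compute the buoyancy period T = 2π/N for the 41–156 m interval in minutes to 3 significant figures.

ΔT = +3.8 K, ΔS = +1.90 psu (deep − shallow).
Δρ/ρ₀ = −αΔT + βΔS = -7.60 × 10⁻⁴ + 1.463 × 10⁻³ = 7.03 × 10⁻⁴, so Δρ ≈ 0.7199 kg m⁻³.
N² = (g/ρ₀)·Δρ/Δz = g·(Δρ/ρ₀)/Δz = 9.81 × 7.03 × 10⁻⁴ / 115 = 5.9969 × 10⁻⁵ s⁻².
N = √(5.9969 × 10⁻⁵) = 7.7440 × 10⁻³ rad s⁻¹ → T = 2π/N = 811.36 s = 13.523 min ≈ 13.5 min.

13.5 min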